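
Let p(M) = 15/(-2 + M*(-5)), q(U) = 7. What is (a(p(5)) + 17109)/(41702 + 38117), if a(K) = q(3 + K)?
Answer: 17116/79819 ≈ 0.21444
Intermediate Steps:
p(M) = 15/(-2 - 5*M)
a(K) = 7
(a(p(5)) + 17109)/(41702 + 38117) = (7 + 17109)/(41702 + 38117) = 17116/79819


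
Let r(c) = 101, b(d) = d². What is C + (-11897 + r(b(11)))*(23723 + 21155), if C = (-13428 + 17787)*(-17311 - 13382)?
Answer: -663171675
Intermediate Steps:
C = -133790787 (C = 4359*(-30693) = -133790787)
C + (-11897 + r(b(11)))*(23723 + 21155) = -133790787 + (-11897 + 101)*(23723 + 21155) = -133790787 - 11796*44878 = -133790787 - 529380888 = -663171675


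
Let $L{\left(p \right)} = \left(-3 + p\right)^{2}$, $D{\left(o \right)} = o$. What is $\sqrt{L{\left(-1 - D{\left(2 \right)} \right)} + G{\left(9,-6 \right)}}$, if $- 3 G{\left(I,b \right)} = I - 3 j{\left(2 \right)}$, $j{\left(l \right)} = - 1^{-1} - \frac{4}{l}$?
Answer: $\sqrt{30} \approx 5.4772$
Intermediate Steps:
$j{\left(l \right)} = -1 - \frac{4}{l}$ ($j{\left(l \right)} = \left(-1\right) 1 - \frac{4}{l} = -1 - \frac{4}{l}$)
$G{\left(I,b \right)} = -3 - \frac{I}{3}$ ($G{\left(I,b \right)} = - \frac{I - 3 \frac{-4 - 2}{2}}{3} = - \frac{I - 3 \cdot \frac{1}{2} \left(-6\right)}{3} = - \frac{I - -9}{3} = - \frac{I + 9}{3} = - \frac{9 + I}{3} = -3 - \frac{I}{3}$)
$\sqrt{L{\left(-1 - D{\left(2 \right)} \right)} + G{\left(9,-6 \right)}} = \sqrt{\left(-3 - 3\right)^{2} - 6} = \sqrt{\left(-6\right)^{2} - 6} = \sqrt{36 - 6} = \sqrt{30}$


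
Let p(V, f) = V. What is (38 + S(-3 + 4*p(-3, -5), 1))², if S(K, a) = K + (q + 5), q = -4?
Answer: 576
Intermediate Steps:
S(K, a) = 1 + K (S(K, a) = K + (-4 + 5) = K + 1 = 1 + K)
(38 + S(-3 + 4*p(-3, -5), 1))² = (38 + (1 + (-3 + 4*(-3))))² = (38 + (1 + (-3 - 12)))² = (38 + (1 - 15))² = (38 - 14)² = 24² = 576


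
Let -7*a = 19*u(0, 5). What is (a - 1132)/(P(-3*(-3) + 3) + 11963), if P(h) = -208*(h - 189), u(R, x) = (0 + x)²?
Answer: -8399/341453 ≈ -0.024598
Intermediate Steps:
u(R, x) = x²
P(h) = 39312 - 208*h (P(h) = -208*(-189 + h) = 39312 - 208*h)
a = -475/7 (a = -19*5²/7 = -19*25/7 = -⅐*475 = -475/7 ≈ -67.857)
(a - 1132)/(P(-3*(-3) + 3) + 11963) = (-475/7 - 1132)/((39312 - 208*(-3*(-3) + 3)) + 11963) = -8399/(7*((39312 - 208*(9 + 3)) + 11963)) = -8399/(7*((39312 - 208*12) + 11963)) = -8399/(7*((39312 - 2496) + 11963)) = -8399/(7*(36816 + 11963)) = -8399/7/48779 = -8399/7*1/48779 = -8399/341453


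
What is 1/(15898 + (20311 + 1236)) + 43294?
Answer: 1621143831/37445 ≈ 43294.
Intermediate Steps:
1/(15898 + (20311 + 1236)) + 43294 = 1/(15898 + 21547) + 43294 = 1/37445 + 43294 = 1621143831/37445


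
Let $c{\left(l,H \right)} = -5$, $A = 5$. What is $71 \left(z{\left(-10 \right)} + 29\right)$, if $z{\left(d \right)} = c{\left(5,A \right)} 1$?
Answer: $1704$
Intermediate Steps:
$z{\left(d \right)} = -5$ ($z{\left(d \right)} = \left(-5\right) 1 = -5$)
$71 \left(z{\left(-10 \right)} + 29\right) = 71 \left(-5 + 29\right) = 71 \cdot 24 = 1704$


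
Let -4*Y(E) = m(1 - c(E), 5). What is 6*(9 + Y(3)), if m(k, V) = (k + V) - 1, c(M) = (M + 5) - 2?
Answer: 111/2 ≈ 55.500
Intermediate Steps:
c(M) = 3 + M (c(M) = (5 + M) - 2 = 3 + M)
m(k, V) = -1 + V + k (m(k, V) = (V + k) - 1 = -1 + V + k)
Y(E) = -1/2 + E/4 (Y(E) = -(-1 + 5 + (1 - (3 + E)))/4 = -(-1 + 5 + (1 + (-3 - E)))/4 = -(-1 + 5 + (-2 - E))/4 = -(2 - E)/4 = -1/2 + E/4)
6*(9 + Y(3)) = 6*(9 + (-1/2 + (1/4)*3)) = 6*(9 + (-1/2 + 3/4)) = 6*(9 + 1/4) = 6*(37/4) = 111/2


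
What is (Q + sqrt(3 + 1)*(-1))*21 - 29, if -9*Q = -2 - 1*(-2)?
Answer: -71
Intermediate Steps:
Q = 0 (Q = -(-2 - 1*(-2))/9 = -(-2 + 2)/9 = -1/9*0 = 0)
(Q + sqrt(3 + 1)*(-1))*21 - 29 = (0 + sqrt(3 + 1)*(-1))*21 - 29 = (0 + sqrt(4)*(-1))*21 - 29 = (0 + 2*(-1))*21 - 29 = (0 - 2)*21 - 29 = -2*21 - 29 = -42 - 29 = -71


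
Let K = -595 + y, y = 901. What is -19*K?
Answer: -5814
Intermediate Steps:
K = 306 (K = -595 + 901 = 306)
-19*K = -19*306 = -5814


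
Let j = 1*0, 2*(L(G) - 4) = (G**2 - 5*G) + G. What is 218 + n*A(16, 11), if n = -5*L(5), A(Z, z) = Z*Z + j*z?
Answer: -8102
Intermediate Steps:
L(G) = 4 + G**2/2 - 2*G (L(G) = 4 + ((G**2 - 5*G) + G)/2 = 4 + (G**2 - 4*G)/2 = 4 + (G**2/2 - 2*G) = 4 + G**2/2 - 2*G)
j = 0
A(Z, z) = Z**2 (A(Z, z) = Z*Z + 0*z = Z**2 + 0 = Z**2)
n = -65/2 (n = -5*(4 + (1/2)*5**2 - 2*5) = -5*(4 + (1/2)*25 - 10) = -5*(4 + 25/2 - 10) = -5*13/2 = -65/2 ≈ -32.500)
218 + n*A(16, 11) = 218 - 65/2*16**2 = 218 - 65/2*256 = 218 - 8320 = -8102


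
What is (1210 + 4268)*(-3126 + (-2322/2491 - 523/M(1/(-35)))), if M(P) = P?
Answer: 207115330026/2491 ≈ 8.3145e+7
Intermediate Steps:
(1210 + 4268)*(-3126 + (-2322/2491 - 523/M(1/(-35)))) = (1210 + 4268)*(-3126 + (-2322/2491 - 523/(1/(-35)))) = 5478*(-3126 + (-2322*1/2491 - 523/(-1/35))) = 5478*(-3126 + (-2322/2491 - 523*(-35))) = 5478*(-3126 + (-2322/2491 + 18305)) = 5478*(-3126 + 45595433/2491) = 5478*(37808567/2491) = 207115330026/2491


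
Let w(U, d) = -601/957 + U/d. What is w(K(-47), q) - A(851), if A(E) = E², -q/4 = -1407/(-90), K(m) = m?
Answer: -650090503919/897666 ≈ -7.2420e+5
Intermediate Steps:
q = -938/15 (q = -(-5628)/(-90) = -(-5628)*(-1)/90 = -4*469/30 = -938/15 ≈ -62.533)
w(U, d) = -601/957 + U/d (w(U, d) = -601*1/957 + U/d = -601/957 + U/d)
w(K(-47), q) - A(851) = (-601/957 - 47/(-938/15)) - 1*851² = (-601/957 - 47*(-15/938)) - 1*724201 = (-601/957 + 705/938) - 724201 = 110947/897666 - 724201 = -650090503919/897666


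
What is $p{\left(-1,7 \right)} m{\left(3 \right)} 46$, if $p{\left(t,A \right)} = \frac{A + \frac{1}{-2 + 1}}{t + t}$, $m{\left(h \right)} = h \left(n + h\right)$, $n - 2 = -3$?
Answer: $-828$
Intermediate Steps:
$n = -1$ ($n = 2 - 3 = -1$)
$m{\left(h \right)} = h \left(-1 + h\right)$
$p{\left(t,A \right)} = \frac{-1 + A}{2 t}$ ($p{\left(t,A \right)} = \frac{A + \frac{1}{-1}}{2 t} = \left(A - 1\right) \frac{1}{2 t} = \left(-1 + A\right) \frac{1}{2 t} = \frac{-1 + A}{2 t}$)
$p{\left(-1,7 \right)} m{\left(3 \right)} 46 = \frac{-1 + 7}{2 \left(-1\right)} 3 \left(-1 + 3\right) 46 = \frac{1}{2} \left(-1\right) 6 \cdot 3 \cdot 2 \cdot 46 = \left(-3\right) 6 \cdot 46 = \left(-18\right) 46 = -828$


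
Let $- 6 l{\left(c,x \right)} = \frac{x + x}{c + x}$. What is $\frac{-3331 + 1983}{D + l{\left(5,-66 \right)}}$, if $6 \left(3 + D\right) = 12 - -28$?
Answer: $- \frac{246684}{605} \approx -407.74$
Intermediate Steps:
$l{\left(c,x \right)} = - \frac{x}{3 \left(c + x\right)}$ ($l{\left(c,x \right)} = - \frac{\left(x + x\right) \frac{1}{c + x}}{6} = - \frac{2 x \frac{1}{c + x}}{6} = - \frac{x}{3 \left(c + x\right)}$)
$D = \frac{11}{3}$ ($D = -3 + \frac{12 - -28}{6} = -3 + \frac{12 + 28}{6} = -3 + \frac{1}{6} \cdot 40 = -3 + \frac{20}{3} = \frac{11}{3} \approx 3.6667$)
$\frac{-3331 + 1983}{D + l{\left(5,-66 \right)}} = \frac{-3331 + 1983}{\frac{11}{3} - - \frac{66}{3 \cdot 5 + 3 \left(-66\right)}} = - \frac{1348}{\frac{11}{3} - - \frac{66}{15 - 198}} = - \frac{1348}{\frac{11}{3} - - \frac{66}{-183}} = - \frac{1348}{\frac{11}{3} - \left(-66\right) \left(- \frac{1}{183}\right)} = - \frac{1348}{\frac{11}{3} - \frac{22}{61}} = - \frac{1348}{\frac{605}{183}} = \left(-1348\right) \frac{183}{605} = - \frac{246684}{605}$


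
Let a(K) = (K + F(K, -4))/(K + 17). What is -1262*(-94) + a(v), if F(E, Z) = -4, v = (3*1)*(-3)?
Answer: 949011/8 ≈ 1.1863e+5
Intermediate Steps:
v = -9 (v = 3*(-3) = -9)
a(K) = (-4 + K)/(17 + K) (a(K) = (K - 4)/(K + 17) = (-4 + K)/(17 + K))
-1262*(-94) + a(v) = -1262*(-94) + (-4 - 9)/(17 - 9) = 118628 - 13/8 = 949011/8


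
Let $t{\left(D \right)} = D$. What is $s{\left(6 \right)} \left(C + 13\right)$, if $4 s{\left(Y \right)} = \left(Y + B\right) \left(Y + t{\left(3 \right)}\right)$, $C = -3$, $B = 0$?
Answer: $135$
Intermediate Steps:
$s{\left(Y \right)} = \frac{Y \left(3 + Y\right)}{4}$ ($s{\left(Y \right)} = \frac{\left(Y + 0\right) \left(Y + 3\right)}{4} = \frac{Y \left(3 + Y\right)}{4}$)
$s{\left(6 \right)} \left(C + 13\right) = \frac{1}{4} \cdot 6 \left(3 + 6\right) \left(-3 + 13\right) = \frac{1}{4} \cdot 6 \cdot 9 \cdot 10 = \frac{27}{2} \cdot 10 = 135$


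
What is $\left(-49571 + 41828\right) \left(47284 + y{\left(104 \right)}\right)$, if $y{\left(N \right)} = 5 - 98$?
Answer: $-365399913$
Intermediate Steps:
$y{\left(N \right)} = -93$
$\left(-49571 + 41828\right) \left(47284 + y{\left(104 \right)}\right) = \left(-49571 + 41828\right) \left(47284 - 93\right) = \left(-7743\right) 47191 = -365399913$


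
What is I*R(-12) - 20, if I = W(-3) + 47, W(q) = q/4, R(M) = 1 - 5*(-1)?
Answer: 515/2 ≈ 257.50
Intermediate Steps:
R(M) = 6 (R(M) = 1 + 5 = 6)
W(q) = q/4 (W(q) = q*(¼) = q/4)
I = 185/4 (I = (¼)*(-3) + 47 = -¾ + 47 = 185/4 ≈ 46.250)
I*R(-12) - 20 = (185/4)*6 - 20 = 555/2 - 20 = 515/2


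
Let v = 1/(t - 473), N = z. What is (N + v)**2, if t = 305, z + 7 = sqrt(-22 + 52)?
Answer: 2232049/28224 - 1177*sqrt(30)/84 ≈ 2.3370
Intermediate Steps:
z = -7 + sqrt(30) (z = -7 + sqrt(-22 + 52) = -7 + sqrt(30) ≈ -1.5228)
N = -7 + sqrt(30) ≈ -1.5228
v = -1/168 (v = 1/(305 - 473) = 1/(-168) = -1/168 ≈ -0.0059524)
(N + v)**2 = ((-7 + sqrt(30)) - 1/168)**2 = (-1177/168 + sqrt(30))**2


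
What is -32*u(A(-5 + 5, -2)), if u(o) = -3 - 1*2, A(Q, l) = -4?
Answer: 160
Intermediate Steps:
u(o) = -5 (u(o) = -3 - 2 = -5)
-32*u(A(-5 + 5, -2)) = -32*(-5) = 160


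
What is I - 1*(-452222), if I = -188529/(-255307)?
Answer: 115455630683/255307 ≈ 4.5222e+5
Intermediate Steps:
I = 188529/255307 (I = -188529*(-1/255307) = 188529/255307 ≈ 0.73844)
I - 1*(-452222) = 188529/255307 - 1*(-452222) = 188529/255307 + 452222 = 115455630683/255307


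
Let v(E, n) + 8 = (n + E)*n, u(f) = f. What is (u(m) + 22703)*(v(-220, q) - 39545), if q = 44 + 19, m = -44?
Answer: -1120351596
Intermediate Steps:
q = 63
v(E, n) = -8 + n*(E + n) (v(E, n) = -8 + (n + E)*n = -8 + (E + n)*n = -8 + n*(E + n))
(u(m) + 22703)*(v(-220, q) - 39545) = (-44 + 22703)*((-8 + 63² - 220*63) - 39545) = 22659*((-8 + 3969 - 13860) - 39545) = 22659*(-9899 - 39545) = 22659*(-49444) = -1120351596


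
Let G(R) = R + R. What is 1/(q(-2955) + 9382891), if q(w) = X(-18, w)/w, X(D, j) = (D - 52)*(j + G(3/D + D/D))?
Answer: 1773/16635741703 ≈ 1.0658e-7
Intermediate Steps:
G(R) = 2*R
X(D, j) = (-52 + D)*(2 + j + 6/D) (X(D, j) = (D - 52)*(j + 2*(3/D + D/D)) = (-52 + D)*(j + 2*(3/D + 1)) = (-52 + D)*(j + 2*(1 + 3/D)) = (-52 + D)*(j + (2 + 6/D)) = (-52 + D)*(2 + j + 6/D))
q(w) = (-350/3 - 70*w)/w (q(w) = (-98 - 312/(-18) - 52*w + 2*(-18) - 18*w)/w = (-98 - 312*(-1/18) - 52*w - 36 - 18*w)/w = (-98 + 52/3 - 52*w - 36 - 18*w)/w = (-350/3 - 70*w)/w)
1/(q(-2955) + 9382891) = 1/((-70 - 350/3/(-2955)) + 9382891) = 1/((-70 - 350/3*(-1/2955)) + 9382891) = 1/((-70 + 70/1773) + 9382891) = 1/(-124040/1773 + 9382891) = 1/(16635741703/1773) = 1773/16635741703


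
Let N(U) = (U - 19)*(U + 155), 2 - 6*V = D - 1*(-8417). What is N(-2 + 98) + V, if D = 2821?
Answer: 52363/3 ≈ 17454.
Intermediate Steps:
V = -5618/3 (V = ⅓ - (2821 - 1*(-8417))/6 = ⅓ - (2821 + 8417)/6 = ⅓ - ⅙*11238 = ⅓ - 1873 = -5618/3 ≈ -1872.7)
N(U) = (-19 + U)*(155 + U)
N(-2 + 98) + V = (-2945 + (-2 + 98)² + 136*(-2 + 98)) - 5618/3 = (-2945 + 96² + 136*96) - 5618/3 = (-2945 + 9216 + 13056) - 5618/3 = 19327 - 5618/3 = 52363/3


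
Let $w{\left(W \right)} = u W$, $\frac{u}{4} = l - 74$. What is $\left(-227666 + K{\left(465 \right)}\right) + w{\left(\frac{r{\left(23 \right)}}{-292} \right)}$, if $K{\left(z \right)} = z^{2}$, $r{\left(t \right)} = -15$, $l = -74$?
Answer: $- \frac{837413}{73} \approx -11471.0$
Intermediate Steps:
$u = -592$ ($u = 4 \left(-74 - 74\right) = 4 \left(-148\right) = -592$)
$w{\left(W \right)} = - 592 W$
$\left(-227666 + K{\left(465 \right)}\right) + w{\left(\frac{r{\left(23 \right)}}{-292} \right)} = \left(-227666 + 465^{2}\right) - 592 \left(- \frac{15}{-292}\right) = \left(-227666 + 216225\right) - 592 \left(\left(-15\right) \left(- \frac{1}{292}\right)\right) = -11441 - \frac{2220}{73} = - \frac{837413}{73}$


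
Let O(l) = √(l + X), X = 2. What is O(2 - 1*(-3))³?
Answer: 7*√7 ≈ 18.520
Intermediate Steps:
O(l) = √(2 + l) (O(l) = √(l + 2) = √(2 + l))
O(2 - 1*(-3))³ = (√(2 + (2 - 1*(-3))))³ = (√(2 + (2 + 3)))³ = (√(2 + 5))³ = (√7)³ = 7*√7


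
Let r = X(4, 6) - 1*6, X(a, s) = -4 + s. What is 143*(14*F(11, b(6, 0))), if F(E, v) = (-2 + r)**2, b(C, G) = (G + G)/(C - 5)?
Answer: 72072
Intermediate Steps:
b(C, G) = 2*G/(-5 + C) (b(C, G) = (2*G)/(-5 + C) = 2*G/(-5 + C))
r = -4 (r = (-4 + 6) - 1*6 = 2 - 6 = -4)
F(E, v) = 36 (F(E, v) = (-2 - 4)**2 = (-6)**2 = 36)
143*(14*F(11, b(6, 0))) = 143*(14*36) = 143*504 = 72072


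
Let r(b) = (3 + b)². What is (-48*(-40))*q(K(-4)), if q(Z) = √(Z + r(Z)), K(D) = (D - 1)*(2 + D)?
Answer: 1920*√179 ≈ 25688.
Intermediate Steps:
K(D) = (-1 + D)*(2 + D)
q(Z) = √(Z + (3 + Z)²)
(-48*(-40))*q(K(-4)) = (-48*(-40))*√((-2 - 4 + (-4)²) + (3 + (-2 - 4 + (-4)²))²) = 1920*√((-2 - 4 + 16) + (3 + (-2 - 4 + 16))²) = 1920*√(10 + (3 + 10)²) = 1920*√(10 + 13²) = 1920*√(10 + 169) = 1920*√179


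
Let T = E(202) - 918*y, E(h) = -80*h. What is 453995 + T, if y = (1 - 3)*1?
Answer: 439671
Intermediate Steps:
y = -2 (y = -2*1 = -2)
T = -14324 (T = -80*202 - 918*(-2) = -16160 + 1836 = -14324)
453995 + T = 453995 - 14324 = 439671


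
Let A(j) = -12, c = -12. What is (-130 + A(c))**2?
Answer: 20164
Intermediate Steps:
(-130 + A(c))**2 = (-130 - 12)**2 = (-142)**2 = 20164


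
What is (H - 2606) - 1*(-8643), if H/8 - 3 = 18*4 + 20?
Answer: 6797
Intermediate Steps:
H = 760 (H = 24 + 8*(18*4 + 20) = 24 + 8*(72 + 20) = 24 + 8*92 = 24 + 736 = 760)
(H - 2606) - 1*(-8643) = (760 - 2606) - 1*(-8643) = -1846 + 8643 = 6797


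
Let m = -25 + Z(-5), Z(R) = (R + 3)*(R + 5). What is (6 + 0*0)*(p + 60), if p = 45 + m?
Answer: 480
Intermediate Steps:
Z(R) = (3 + R)*(5 + R)
m = -25 (m = -25 + (15 + (-5)² + 8*(-5)) = -25 + (15 + 25 - 40) = -25 + 0 = -25)
p = 20 (p = 45 - 25 = 20)
(6 + 0*0)*(p + 60) = (6 + 0*0)*(20 + 60) = (6 + 0)*80 = 6*80 = 480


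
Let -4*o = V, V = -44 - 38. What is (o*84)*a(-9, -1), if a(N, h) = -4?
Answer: -6888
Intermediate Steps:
V = -82
o = 41/2 (o = -¼*(-82) = 41/2 ≈ 20.500)
(o*84)*a(-9, -1) = ((41/2)*84)*(-4) = 1722*(-4) = -6888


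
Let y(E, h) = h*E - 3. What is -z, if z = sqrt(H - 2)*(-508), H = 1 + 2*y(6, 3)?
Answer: 508*sqrt(29) ≈ 2735.7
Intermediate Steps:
y(E, h) = -3 + E*h (y(E, h) = E*h - 3 = -3 + E*h)
H = 31 (H = 1 + 2*(-3 + 6*3) = 1 + 2*(-3 + 18) = 1 + 2*15 = 1 + 30 = 31)
z = -508*sqrt(29) (z = sqrt(31 - 2)*(-508) = sqrt(29)*(-508) = -508*sqrt(29) ≈ -2735.7)
-z = -(-508)*sqrt(29) = 508*sqrt(29)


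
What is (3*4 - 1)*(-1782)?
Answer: -19602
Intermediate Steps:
(3*4 - 1)*(-1782) = (12 - 1)*(-1782) = 11*(-1782) = -19602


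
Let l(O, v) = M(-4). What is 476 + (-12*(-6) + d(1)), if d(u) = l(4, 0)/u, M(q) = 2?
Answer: 550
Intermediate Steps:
l(O, v) = 2
d(u) = 2/u
476 + (-12*(-6) + d(1)) = 476 + (-12*(-6) + 2/1) = 476 + (72 + 2*1) = 476 + (72 + 2) = 476 + 74 = 550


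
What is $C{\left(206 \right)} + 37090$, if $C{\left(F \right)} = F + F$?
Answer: $37502$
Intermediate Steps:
$C{\left(F \right)} = 2 F$
$C{\left(206 \right)} + 37090 = 2 \cdot 206 + 37090 = 412 + 37090 = 37502$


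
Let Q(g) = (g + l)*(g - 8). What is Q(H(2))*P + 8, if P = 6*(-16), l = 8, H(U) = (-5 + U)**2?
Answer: -1624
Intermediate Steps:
P = -96
Q(g) = (-8 + g)*(8 + g) (Q(g) = (g + 8)*(g - 8) = (8 + g)*(-8 + g) = (-8 + g)*(8 + g))
Q(H(2))*P + 8 = (-64 + ((-5 + 2)**2)**2)*(-96) + 8 = (-64 + ((-3)**2)**2)*(-96) + 8 = (-64 + 9**2)*(-96) + 8 = (-64 + 81)*(-96) + 8 = 17*(-96) + 8 = -1632 + 8 = -1624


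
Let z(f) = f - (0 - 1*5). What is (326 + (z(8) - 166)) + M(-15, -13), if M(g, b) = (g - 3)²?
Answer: 497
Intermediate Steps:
z(f) = 5 + f (z(f) = f - (0 - 5) = f - 1*(-5) = f + 5 = 5 + f)
M(g, b) = (-3 + g)²
(326 + (z(8) - 166)) + M(-15, -13) = (326 + ((5 + 8) - 166)) + (-3 - 15)² = (326 + (13 - 166)) + (-18)² = (326 - 153) + 324 = 173 + 324 = 497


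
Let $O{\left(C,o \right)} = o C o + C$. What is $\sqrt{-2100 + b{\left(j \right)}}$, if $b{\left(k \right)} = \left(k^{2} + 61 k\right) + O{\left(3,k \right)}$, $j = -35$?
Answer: $2 \sqrt{167} \approx 25.846$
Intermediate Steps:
$O{\left(C,o \right)} = C + C o^{2}$ ($O{\left(C,o \right)} = C o o + C = C o^{2} + C = C + C o^{2}$)
$b{\left(k \right)} = 3 + 4 k^{2} + 61 k$ ($b{\left(k \right)} = \left(k^{2} + 61 k\right) + 3 \left(1 + k^{2}\right) = \left(k^{2} + 61 k\right) + \left(3 + 3 k^{2}\right) = 3 + 4 k^{2} + 61 k$)
$\sqrt{-2100 + b{\left(j \right)}} = \sqrt{-2100 + \left(3 + 4 \left(-35\right)^{2} + 61 \left(-35\right)\right)} = \sqrt{-2100 + \left(3 + 4 \cdot 1225 - 2135\right)} = \sqrt{-2100 + \left(3 + 4900 - 2135\right)} = \sqrt{-2100 + 2768} = \sqrt{668} = 2 \sqrt{167}$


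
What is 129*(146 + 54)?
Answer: 25800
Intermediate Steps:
129*(146 + 54) = 129*200 = 25800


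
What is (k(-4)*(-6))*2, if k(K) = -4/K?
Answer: -12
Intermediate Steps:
(k(-4)*(-6))*2 = (-4/(-4)*(-6))*2 = (-4*(-1/4)*(-6))*2 = (1*(-6))*2 = -6*2 = -12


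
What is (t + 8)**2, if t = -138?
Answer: 16900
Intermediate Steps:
(t + 8)**2 = (-138 + 8)**2 = (-130)**2 = 16900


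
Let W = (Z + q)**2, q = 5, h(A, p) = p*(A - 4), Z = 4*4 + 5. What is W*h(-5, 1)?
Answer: -6084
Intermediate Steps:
Z = 21 (Z = 16 + 5 = 21)
h(A, p) = p*(-4 + A)
W = 676 (W = (21 + 5)**2 = 26**2 = 676)
W*h(-5, 1) = 676*(1*(-4 - 5)) = 676*(1*(-9)) = 676*(-9) = -6084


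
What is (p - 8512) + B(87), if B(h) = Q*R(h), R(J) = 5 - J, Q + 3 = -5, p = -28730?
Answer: -36586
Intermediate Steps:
Q = -8 (Q = -3 - 5 = -8)
B(h) = -40 + 8*h (B(h) = -8*(5 - h) = -40 + 8*h)
(p - 8512) + B(87) = (-28730 - 8512) + (-40 + 8*87) = -37242 + (-40 + 696) = -37242 + 656 = -36586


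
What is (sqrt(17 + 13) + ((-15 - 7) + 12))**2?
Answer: (-10 + sqrt(30))**2 ≈ 20.455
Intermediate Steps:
(sqrt(17 + 13) + ((-15 - 7) + 12))**2 = (sqrt(30) + (-22 + 12))**2 = (sqrt(30) - 10)**2 = (-10 + sqrt(30))**2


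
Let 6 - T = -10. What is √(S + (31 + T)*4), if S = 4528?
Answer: 6*√131 ≈ 68.673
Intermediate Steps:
T = 16 (T = 6 - 1*(-10) = 6 + 10 = 16)
√(S + (31 + T)*4) = √(4528 + (31 + 16)*4) = √(4528 + 47*4) = √(4528 + 188) = √4716 = 6*√131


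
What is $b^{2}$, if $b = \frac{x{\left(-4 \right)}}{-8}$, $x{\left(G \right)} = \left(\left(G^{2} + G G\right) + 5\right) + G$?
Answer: $\frac{1089}{64} \approx 17.016$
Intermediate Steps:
$x{\left(G \right)} = 5 + G + 2 G^{2}$ ($x{\left(G \right)} = \left(\left(G^{2} + G^{2}\right) + 5\right) + G = \left(2 G^{2} + 5\right) + G = \left(5 + 2 G^{2}\right) + G = 5 + G + 2 G^{2}$)
$b = - \frac{33}{8}$ ($b = \frac{5 - 4 + 2 \left(-4\right)^{2}}{-8} = \left(5 - 4 + 2 \cdot 16\right) \left(- \frac{1}{8}\right) = \left(5 - 4 + 32\right) \left(- \frac{1}{8}\right) = 33 \left(- \frac{1}{8}\right) = - \frac{33}{8} \approx -4.125$)
$b^{2} = \left(- \frac{33}{8}\right)^{2} = \frac{1089}{64}$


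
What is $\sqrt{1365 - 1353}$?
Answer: $2 \sqrt{3} \approx 3.4641$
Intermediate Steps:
$\sqrt{1365 - 1353} = \sqrt{12} = 2 \sqrt{3}$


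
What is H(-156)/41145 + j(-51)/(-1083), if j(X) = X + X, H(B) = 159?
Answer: 485443/4951115 ≈ 0.098047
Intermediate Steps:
j(X) = 2*X
H(-156)/41145 + j(-51)/(-1083) = 159/41145 + (2*(-51))/(-1083) = 159*(1/41145) - 102*(-1/1083) = 53/13715 + 34/361 = 485443/4951115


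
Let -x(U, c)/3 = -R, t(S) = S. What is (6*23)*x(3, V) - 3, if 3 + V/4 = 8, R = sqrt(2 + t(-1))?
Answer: 411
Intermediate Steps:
R = 1 (R = sqrt(2 - 1) = sqrt(1) = 1)
V = 20 (V = -12 + 4*8 = -12 + 32 = 20)
x(U, c) = 3 (x(U, c) = -(-3) = -3*(-1) = 3)
(6*23)*x(3, V) - 3 = (6*23)*3 - 3 = 138*3 - 3 = 414 - 3 = 411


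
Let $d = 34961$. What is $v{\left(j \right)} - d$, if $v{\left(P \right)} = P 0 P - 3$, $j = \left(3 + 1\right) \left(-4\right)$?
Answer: $-34964$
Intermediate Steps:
$j = -16$ ($j = 4 \left(-4\right) = -16$)
$v{\left(P \right)} = -3$ ($v{\left(P \right)} = P 0 - 3 = 0 - 3 = -3$)
$v{\left(j \right)} - d = -3 - 34961 = -34964$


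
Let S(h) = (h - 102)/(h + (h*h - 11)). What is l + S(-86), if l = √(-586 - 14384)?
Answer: -188/7299 + I*√14970 ≈ -0.025757 + 122.35*I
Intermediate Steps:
S(h) = (-102 + h)/(-11 + h + h²) (S(h) = (-102 + h)/(h + (h² - 11)) = (-102 + h)/(h + (-11 + h²)) = (-102 + h)/(-11 + h + h²))
l = I*√14970 (l = √(-14970) = I*√14970 ≈ 122.35*I)
l + S(-86) = I*√14970 + (-102 - 86)/(-11 - 86 + (-86)²) = I*√14970 - 188/(-11 - 86 + 7396) = I*√14970 - 188/7299 = -188/7299 + I*√14970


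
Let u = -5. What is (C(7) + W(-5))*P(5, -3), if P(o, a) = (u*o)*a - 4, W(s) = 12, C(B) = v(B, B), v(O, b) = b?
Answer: 1349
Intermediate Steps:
C(B) = B
P(o, a) = -4 - 5*a*o (P(o, a) = (-5*o)*a - 4 = -5*a*o - 4 = -4 - 5*a*o)
(C(7) + W(-5))*P(5, -3) = (7 + 12)*(-4 - 5*(-3)*5) = 19*(-4 + 75) = 19*71 = 1349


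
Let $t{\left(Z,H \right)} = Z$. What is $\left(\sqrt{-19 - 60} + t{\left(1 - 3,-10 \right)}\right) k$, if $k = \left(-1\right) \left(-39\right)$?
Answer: $-78 + 39 i \sqrt{79} \approx -78.0 + 346.64 i$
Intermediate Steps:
$k = 39$
$\left(\sqrt{-19 - 60} + t{\left(1 - 3,-10 \right)}\right) k = \left(\sqrt{-19 - 60} + \left(1 - 3\right)\right) 39 = \left(\sqrt{-79} + \left(1 - 3\right)\right) 39 = \left(i \sqrt{79} - 2\right) 39 = \left(-2 + i \sqrt{79}\right) 39 = -78 + 39 i \sqrt{79}$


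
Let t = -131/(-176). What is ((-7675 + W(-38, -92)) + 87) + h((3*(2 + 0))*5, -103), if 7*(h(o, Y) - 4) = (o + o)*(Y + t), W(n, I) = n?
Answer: -373933/44 ≈ -8498.5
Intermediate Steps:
t = 131/176 (t = -131*(-1/176) = 131/176 ≈ 0.74432)
h(o, Y) = 4 + 2*o*(131/176 + Y)/7 (h(o, Y) = 4 + ((o + o)*(Y + 131/176))/7 = 4 + ((2*o)*(131/176 + Y))/7 = 4 + (2*o*(131/176 + Y))/7 = 4 + 2*o*(131/176 + Y)/7)
((-7675 + W(-38, -92)) + 87) + h((3*(2 + 0))*5, -103) = ((-7675 - 38) + 87) + (4 + 131*((3*(2 + 0))*5)/616 + (2/7)*(-103)*((3*(2 + 0))*5)) = (-7713 + 87) + (4 + 131*((3*2)*5)/616 + (2/7)*(-103)*((3*2)*5)) = -7626 + (4 + 131*(6*5)/616 + (2/7)*(-103)*(6*5)) = -7626 + (4 + (131/616)*30 + (2/7)*(-103)*30) = -7626 + (4 + 1965/308 - 6180/7) = -7626 - 38389/44 = -373933/44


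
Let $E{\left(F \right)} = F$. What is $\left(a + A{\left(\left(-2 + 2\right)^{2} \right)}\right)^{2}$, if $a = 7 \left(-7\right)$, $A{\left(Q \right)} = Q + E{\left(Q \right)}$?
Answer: $2401$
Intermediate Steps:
$A{\left(Q \right)} = 2 Q$ ($A{\left(Q \right)} = Q + Q = 2 Q$)
$a = -49$
$\left(a + A{\left(\left(-2 + 2\right)^{2} \right)}\right)^{2} = \left(-49 + 2 \left(-2 + 2\right)^{2}\right)^{2} = \left(-49 + 2 \cdot 0^{2}\right)^{2} = \left(-49 + 2 \cdot 0\right)^{2} = \left(-49 + 0\right)^{2} = \left(-49\right)^{2} = 2401$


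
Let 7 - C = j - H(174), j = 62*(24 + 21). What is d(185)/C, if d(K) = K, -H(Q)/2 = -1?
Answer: -185/2781 ≈ -0.066523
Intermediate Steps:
j = 2790 (j = 62*45 = 2790)
H(Q) = 2 (H(Q) = -2*(-1) = 2)
C = -2781 (C = 7 - (2790 - 1*2) = 7 - (2790 - 2) = 7 - 1*2788 = 7 - 2788 = -2781)
d(185)/C = 185/(-2781) = 185*(-1/2781) = -185/2781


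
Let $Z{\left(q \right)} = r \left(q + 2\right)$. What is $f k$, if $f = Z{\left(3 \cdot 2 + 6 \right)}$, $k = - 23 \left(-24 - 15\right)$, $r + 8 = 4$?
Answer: $-50232$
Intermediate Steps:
$r = -4$ ($r = -8 + 4 = -4$)
$k = 897$ ($k = \left(-23\right) \left(-39\right) = 897$)
$Z{\left(q \right)} = -8 - 4 q$ ($Z{\left(q \right)} = - 4 \left(q + 2\right) = - 4 \left(2 + q\right) = -8 - 4 q$)
$f = -56$ ($f = -8 - 4 \left(3 \cdot 2 + 6\right) = -8 - 4 \left(6 + 6\right) = -8 - 48 = -56$)
$f k = \left(-56\right) 897 = -50232$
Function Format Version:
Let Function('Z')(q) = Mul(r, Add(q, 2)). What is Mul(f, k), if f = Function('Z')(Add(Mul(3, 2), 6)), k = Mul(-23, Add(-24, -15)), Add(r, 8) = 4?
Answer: -50232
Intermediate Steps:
r = -4 (r = Add(-8, 4) = -4)
k = 897 (k = Mul(-23, -39) = 897)
Function('Z')(q) = Add(-8, Mul(-4, q)) (Function('Z')(q) = Mul(-4, Add(q, 2)) = Mul(-4, Add(2, q)) = Add(-8, Mul(-4, q)))
f = -56 (f = Add(-8, Mul(-4, Add(Mul(3, 2), 6))) = Add(-8, Mul(-4, Add(6, 6))) = Add(-8, Mul(-4, 12)) = Add(-8, -48) = -56)
Mul(f, k) = Mul(-56, 897) = -50232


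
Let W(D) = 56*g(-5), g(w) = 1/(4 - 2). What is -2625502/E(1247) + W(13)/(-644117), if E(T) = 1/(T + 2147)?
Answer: -5739696821065224/644117 ≈ -8.9109e+9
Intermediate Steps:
g(w) = ½ (g(w) = 1/2 = ½)
W(D) = 28 (W(D) = 56*(½) = 28)
E(T) = 1/(2147 + T)
-2625502/E(1247) + W(13)/(-644117) = -2625502/(1/(2147 + 1247)) + 28/(-644117) = -2625502/(1/3394) + 28*(-1/644117) = -2625502/1/3394 - 28/644117 = -2625502*3394 - 28/644117 = -8910953788 - 28/644117 = -5739696821065224/644117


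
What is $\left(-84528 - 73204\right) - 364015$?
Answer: $-521747$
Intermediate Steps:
$\left(-84528 - 73204\right) - 364015 = -157732 - 364015 = -521747$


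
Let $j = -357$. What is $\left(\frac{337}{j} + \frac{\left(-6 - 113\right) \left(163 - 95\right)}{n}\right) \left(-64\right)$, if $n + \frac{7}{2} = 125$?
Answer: $\frac{125004352}{28917} \approx 4322.9$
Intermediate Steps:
$n = \frac{243}{2}$ ($n = - \frac{7}{2} + 125 = \frac{243}{2} \approx 121.5$)
$\left(\frac{337}{j} + \frac{\left(-6 - 113\right) \left(163 - 95\right)}{n}\right) \left(-64\right) = \left(\frac{337}{-357} + \frac{\left(-6 - 113\right) \left(163 - 95\right)}{\frac{243}{2}}\right) \left(-64\right) = \left(337 \left(- \frac{1}{357}\right) + \left(-119\right) 68 \cdot \frac{2}{243}\right) \left(-64\right) = \left(- \frac{337}{357} - \frac{16184}{243}\right) \left(-64\right) = \left(- \frac{1953193}{28917}\right) \left(-64\right) = \frac{125004352}{28917}$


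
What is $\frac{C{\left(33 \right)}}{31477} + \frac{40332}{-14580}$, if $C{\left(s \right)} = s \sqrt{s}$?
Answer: $- \frac{3361}{1215} + \frac{33 \sqrt{33}}{31477} \approx -2.7602$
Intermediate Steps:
$C{\left(s \right)} = s^{\frac{3}{2}}$
$\frac{C{\left(33 \right)}}{31477} + \frac{40332}{-14580} = \frac{33^{\frac{3}{2}}}{31477} + \frac{40332}{-14580} = 33 \sqrt{33} \cdot \frac{1}{31477} + 40332 \left(- \frac{1}{14580}\right) = \frac{33 \sqrt{33}}{31477} - \frac{3361}{1215} = - \frac{3361}{1215} + \frac{33 \sqrt{33}}{31477}$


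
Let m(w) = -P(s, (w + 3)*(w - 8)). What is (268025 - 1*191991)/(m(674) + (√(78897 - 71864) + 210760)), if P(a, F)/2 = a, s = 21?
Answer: 16021732412/44402068491 - 76034*√7033/44402068491 ≈ 0.36069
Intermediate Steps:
P(a, F) = 2*a
m(w) = -42 (m(w) = -2*21 = -1*42 = -42)
(268025 - 1*191991)/(m(674) + (√(78897 - 71864) + 210760)) = (268025 - 1*191991)/(-42 + (√(78897 - 71864) + 210760)) = (268025 - 191991)/(-42 + (√7033 + 210760)) = 76034/(-42 + (210760 + √7033)) = 76034/(210718 + √7033)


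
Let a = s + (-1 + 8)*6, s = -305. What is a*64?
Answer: -16832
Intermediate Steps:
a = -263 (a = -305 + (-1 + 8)*6 = -305 + 7*6 = -305 + 42 = -263)
a*64 = -263*64 = -16832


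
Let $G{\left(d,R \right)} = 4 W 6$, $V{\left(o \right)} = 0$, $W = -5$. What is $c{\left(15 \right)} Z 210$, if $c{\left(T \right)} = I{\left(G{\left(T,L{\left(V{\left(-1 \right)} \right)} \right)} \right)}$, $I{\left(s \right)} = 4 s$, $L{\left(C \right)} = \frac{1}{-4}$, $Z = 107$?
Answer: $-10785600$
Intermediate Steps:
$L{\left(C \right)} = - \frac{1}{4}$
$G{\left(d,R \right)} = -120$ ($G{\left(d,R \right)} = 4 \left(-5\right) 6 = \left(-20\right) 6 = -120$)
$c{\left(T \right)} = -480$ ($c{\left(T \right)} = 4 \left(-120\right) = -480$)
$c{\left(15 \right)} Z 210 = \left(-480\right) 107 \cdot 210 = \left(-51360\right) 210 = -10785600$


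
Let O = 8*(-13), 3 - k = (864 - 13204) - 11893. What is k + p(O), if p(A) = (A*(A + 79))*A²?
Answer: 28145836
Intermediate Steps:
k = 24236 (k = 3 - ((864 - 13204) - 11893) = 3 - (-12340 - 11893) = 3 - 1*(-24233) = 3 + 24233 = 24236)
O = -104
p(A) = A³*(79 + A) (p(A) = (A*(79 + A))*A² = A³*(79 + A))
k + p(O) = 24236 + (-104)³*(79 - 104) = 24236 - 1124864*(-25) = 24236 + 28121600 = 28145836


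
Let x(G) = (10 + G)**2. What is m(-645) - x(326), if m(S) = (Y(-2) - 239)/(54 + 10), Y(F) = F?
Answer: -7225585/64 ≈ -1.1290e+5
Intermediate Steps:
m(S) = -241/64 (m(S) = (-2 - 239)/(54 + 10) = -241/64)
m(-645) - x(326) = -241/64 - (10 + 326)**2 = -241/64 - 1*336**2 = -241/64 - 1*112896 = -241/64 - 112896 = -7225585/64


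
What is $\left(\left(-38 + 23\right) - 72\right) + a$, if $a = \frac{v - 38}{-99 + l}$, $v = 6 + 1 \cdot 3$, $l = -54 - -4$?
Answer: $- \frac{12934}{149} \approx -86.805$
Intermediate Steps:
$l = -50$ ($l = -54 + 4 = -50$)
$v = 9$ ($v = 6 + 3 = 9$)
$a = \frac{29}{149}$ ($a = \frac{9 - 38}{-99 - 50} = - \frac{29}{-149} = \left(-29\right) \left(- \frac{1}{149}\right) = \frac{29}{149} \approx 0.19463$)
$\left(\left(-38 + 23\right) - 72\right) + a = \left(\left(-38 + 23\right) - 72\right) + \frac{29}{149} = \left(-15 - 72\right) + \frac{29}{149} = -87 + \frac{29}{149} = - \frac{12934}{149}$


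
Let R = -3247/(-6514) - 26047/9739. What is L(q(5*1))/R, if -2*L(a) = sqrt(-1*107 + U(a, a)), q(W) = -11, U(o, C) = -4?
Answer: 31719923*I*sqrt(111)/138047625 ≈ 2.4208*I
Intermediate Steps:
L(a) = -I*sqrt(111)/2 (L(a) = -sqrt(-1*107 - 4)/2 = -sqrt(-107 - 4)/2 = -I*sqrt(111)/2)
R = -138047625/63439846 (R = -3247*(-1/6514) - 26047*1/9739 = 3247/6514 - 26047/9739 = -138047625/63439846 ≈ -2.1760)
L(q(5*1))/R = (-I*sqrt(111)/2)/(-138047625/63439846) = -I*sqrt(111)/2*(-63439846/138047625) = 31719923*I*sqrt(111)/138047625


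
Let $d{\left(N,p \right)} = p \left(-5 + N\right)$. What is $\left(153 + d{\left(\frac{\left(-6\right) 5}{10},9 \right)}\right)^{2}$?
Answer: $6561$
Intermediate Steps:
$\left(153 + d{\left(\frac{\left(-6\right) 5}{10},9 \right)}\right)^{2} = \left(153 + 9 \left(-5 + \frac{\left(-6\right) 5}{10}\right)\right)^{2} = \left(153 + 9 \left(-5 - 3\right)\right)^{2} = \left(153 + 9 \left(-8\right)\right)^{2} = \left(153 - 72\right)^{2} = 81^{2} = 6561$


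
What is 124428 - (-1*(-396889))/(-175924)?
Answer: 21890268361/175924 ≈ 1.2443e+5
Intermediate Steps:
124428 - (-1*(-396889))/(-175924) = 124428 - 396889*(-1)/175924 = 124428 - 1*(-396889/175924) = 124428 + 396889/175924 = 21890268361/175924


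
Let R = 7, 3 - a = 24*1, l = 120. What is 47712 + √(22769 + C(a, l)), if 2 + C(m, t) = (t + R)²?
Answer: 47712 + 4*√2431 ≈ 47909.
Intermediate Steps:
a = -21 (a = 3 - 24 = -21)
C(m, t) = -2 + (7 + t)² (C(m, t) = -2 + (t + 7)² = -2 + (7 + t)²)
47712 + √(22769 + C(a, l)) = 47712 + √(22769 + (-2 + (7 + 120)²)) = 47712 + √(22769 + (-2 + 127²)) = 47712 + √(22769 + (-2 + 16129)) = 47712 + √(22769 + 16127) = 47712 + √38896 = 47712 + 4*√2431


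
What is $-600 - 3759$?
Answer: $-4359$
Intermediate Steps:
$-600 - 3759 = -4359$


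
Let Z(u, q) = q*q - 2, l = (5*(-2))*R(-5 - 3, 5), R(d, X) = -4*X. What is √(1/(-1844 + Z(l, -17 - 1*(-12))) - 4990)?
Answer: I*√16547046411/1821 ≈ 70.64*I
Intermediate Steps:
l = 200 (l = (5*(-2))*(-4*5) = -10*(-20) = 200)
Z(u, q) = -2 + q² (Z(u, q) = q² - 2 = -2 + q²)
√(1/(-1844 + Z(l, -17 - 1*(-12))) - 4990) = √(1/(-1844 + (-2 + (-17 - 1*(-12))²)) - 4990) = √(1/(-1844 + (-2 + (-17 + 12)²)) - 4990) = √(1/(-1844 + (-2 + (-5)²)) - 4990) = √(1/(-1844 + (-2 + 25)) - 4990) = √(1/(-1844 + 23) - 4990) = √(1/(-1821) - 4990) = √(-1/1821 - 4990) = √(-9086791/1821) = I*√16547046411/1821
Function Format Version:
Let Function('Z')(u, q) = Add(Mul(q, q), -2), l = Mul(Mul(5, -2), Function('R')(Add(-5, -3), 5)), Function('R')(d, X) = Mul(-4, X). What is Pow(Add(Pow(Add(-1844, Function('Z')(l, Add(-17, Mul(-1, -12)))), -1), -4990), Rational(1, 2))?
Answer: Mul(Rational(1, 1821), I, Pow(16547046411, Rational(1, 2))) ≈ Mul(70.640, I)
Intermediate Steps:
l = 200 (l = Mul(Mul(5, -2), Mul(-4, 5)) = Mul(-10, -20) = 200)
Function('Z')(u, q) = Add(-2, Pow(q, 2)) (Function('Z')(u, q) = Add(Pow(q, 2), -2) = Add(-2, Pow(q, 2)))
Pow(Add(Pow(Add(-1844, Function('Z')(l, Add(-17, Mul(-1, -12)))), -1), -4990), Rational(1, 2)) = Pow(Add(Pow(Add(-1844, Add(-2, Pow(Add(-17, Mul(-1, -12)), 2))), -1), -4990), Rational(1, 2)) = Pow(Add(Pow(Add(-1844, Add(-2, Pow(Add(-17, 12), 2))), -1), -4990), Rational(1, 2)) = Pow(Add(Pow(Add(-1844, Add(-2, Pow(-5, 2))), -1), -4990), Rational(1, 2)) = Pow(Add(Pow(Add(-1844, Add(-2, 25)), -1), -4990), Rational(1, 2)) = Pow(Add(Pow(Add(-1844, 23), -1), -4990), Rational(1, 2)) = Pow(Add(Pow(-1821, -1), -4990), Rational(1, 2)) = Pow(Add(Rational(-1, 1821), -4990), Rational(1, 2)) = Pow(Rational(-9086791, 1821), Rational(1, 2)) = Mul(Rational(1, 1821), I, Pow(16547046411, Rational(1, 2)))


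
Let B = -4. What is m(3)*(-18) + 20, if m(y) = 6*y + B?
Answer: -232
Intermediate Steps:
m(y) = -4 + 6*y (m(y) = 6*y - 4 = -4 + 6*y)
m(3)*(-18) + 20 = (-4 + 6*3)*(-18) + 20 = (-4 + 18)*(-18) + 20 = 14*(-18) + 20 = -252 + 20 = -232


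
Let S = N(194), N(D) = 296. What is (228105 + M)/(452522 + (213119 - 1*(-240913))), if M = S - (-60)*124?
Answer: 235841/906554 ≈ 0.26015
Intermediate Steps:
S = 296
M = 7736 (M = 296 - (-60)*124 = 296 - 1*(-7440) = 296 + 7440 = 7736)
(228105 + M)/(452522 + (213119 - 1*(-240913))) = (228105 + 7736)/(452522 + (213119 - 1*(-240913))) = 235841/(452522 + (213119 + 240913)) = 235841/(452522 + 454032) = 235841/906554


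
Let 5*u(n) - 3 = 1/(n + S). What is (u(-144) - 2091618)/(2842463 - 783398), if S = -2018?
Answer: -4522076819/4451698530 ≈ -1.0158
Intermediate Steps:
u(n) = ⅗ + 1/(5*(-2018 + n)) (u(n) = ⅗ + 1/(5*(n - 2018)) = ⅗ + 1/(5*(-2018 + n)))
(u(-144) - 2091618)/(2842463 - 783398) = ((-6053 + 3*(-144))/(5*(-2018 - 144)) - 2091618)/(2842463 - 783398) = ((⅕)*(-6053 - 432)/(-2162) - 2091618)/2059065 = ((⅕)*(-1/2162)*(-6485) - 2091618)*(1/2059065) = (1297/2162 - 2091618)*(1/2059065) = -4522076819/2162*1/2059065 = -4522076819/4451698530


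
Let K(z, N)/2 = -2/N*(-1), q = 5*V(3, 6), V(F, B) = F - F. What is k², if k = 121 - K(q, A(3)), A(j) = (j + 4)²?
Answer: 35105625/2401 ≈ 14621.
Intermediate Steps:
A(j) = (4 + j)²
V(F, B) = 0
q = 0 (q = 5*0 = 0)
K(z, N) = 4/N (K(z, N) = 2*(-2/N*(-1)) = 2*(2/N) = 4/N)
k = 5925/49 (k = 121 - 4/((4 + 3)²) = 121 - 4/(7²) = 121 - 4/49 = 5925/49 ≈ 120.92)
k² = (5925/49)² = 35105625/2401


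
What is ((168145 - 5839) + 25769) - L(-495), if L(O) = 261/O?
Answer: 10344154/55 ≈ 1.8808e+5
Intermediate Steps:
((168145 - 5839) + 25769) - L(-495) = ((168145 - 5839) + 25769) - 261/(-495) = (162306 + 25769) - 261*(-1)/495 = 188075 - 1*(-29/55) = 188075 + 29/55 = 10344154/55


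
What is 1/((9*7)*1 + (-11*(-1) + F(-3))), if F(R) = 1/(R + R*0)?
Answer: 3/221 ≈ 0.013575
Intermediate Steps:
F(R) = 1/R (F(R) = 1/(R + 0) = 1/R)
1/((9*7)*1 + (-11*(-1) + F(-3))) = 1/((9*7)*1 + (-11*(-1) + 1/(-3))) = 1/(63*1 + (11 - 1/3)) = 1/(63 + 32/3) = 1/(221/3) = 3/221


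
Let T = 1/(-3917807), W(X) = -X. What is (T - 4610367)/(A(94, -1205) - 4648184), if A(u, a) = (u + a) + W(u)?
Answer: 18062528105170/18215408769923 ≈ 0.99161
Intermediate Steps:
T = -1/3917807 ≈ -2.5524e-7
A(u, a) = a (A(u, a) = (u + a) - u = (a + u) - u = a)
(T - 4610367)/(A(94, -1205) - 4648184) = (-1/3917807 - 4610367)/(-1205 - 4648184) = -18062528105170/3917807/(-4649389) = -18062528105170/3917807*(-1/4649389) = 18062528105170/18215408769923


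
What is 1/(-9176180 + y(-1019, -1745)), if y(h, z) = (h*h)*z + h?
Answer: -1/1821117144 ≈ -5.4911e-10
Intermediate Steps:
y(h, z) = h + z*h² (y(h, z) = h²*z + h = z*h² + h = h + z*h²)
1/(-9176180 + y(-1019, -1745)) = 1/(-9176180 - 1019*(1 - 1019*(-1745))) = 1/(-9176180 - 1019*(1 + 1778155)) = 1/(-9176180 - 1019*1778156) = 1/(-9176180 - 1811940964) = 1/(-1821117144) = -1/1821117144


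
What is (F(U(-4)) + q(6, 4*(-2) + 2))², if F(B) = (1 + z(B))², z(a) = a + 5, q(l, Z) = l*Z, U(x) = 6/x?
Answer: 3969/16 ≈ 248.06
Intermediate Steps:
q(l, Z) = Z*l
z(a) = 5 + a
F(B) = (6 + B)² (F(B) = (1 + (5 + B))² = (6 + B)²)
(F(U(-4)) + q(6, 4*(-2) + 2))² = ((6 + 6/(-4))² + (4*(-2) + 2)*6)² = ((6 + 6*(-¼))² + (-8 + 2)*6)² = ((6 - 3/2)² - 6*6)² = ((9/2)² - 36)² = (81/4 - 36)² = (-63/4)² = 3969/16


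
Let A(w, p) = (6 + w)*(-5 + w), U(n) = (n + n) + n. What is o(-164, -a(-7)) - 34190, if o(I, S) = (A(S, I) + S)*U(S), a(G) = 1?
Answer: -34097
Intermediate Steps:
U(n) = 3*n (U(n) = 2*n + n = 3*n)
A(w, p) = (-5 + w)*(6 + w)
o(I, S) = 3*S*(-30 + S² + 2*S) (o(I, S) = ((-30 + S + S²) + S)*(3*S) = (-30 + S² + 2*S)*(3*S) = 3*S*(-30 + S² + 2*S))
o(-164, -a(-7)) - 34190 = 3*(-1*1)*(-30 + (-1*1)² + 2*(-1*1)) - 34190 = 3*(-1)*(-30 + (-1)² + 2*(-1)) - 34190 = 3*(-1)*(-30 + 1 - 2) - 34190 = 3*(-1)*(-31) - 34190 = 93 - 34190 = -34097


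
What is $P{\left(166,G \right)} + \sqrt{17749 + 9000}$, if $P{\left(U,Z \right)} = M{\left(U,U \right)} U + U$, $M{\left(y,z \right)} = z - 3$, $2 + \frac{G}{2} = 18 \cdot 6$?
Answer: $27224 + \sqrt{26749} \approx 27388.0$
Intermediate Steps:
$G = 212$ ($G = -4 + 2 \cdot 18 \cdot 6 = -4 + 2 \cdot 108 = -4 + 216 = 212$)
$M{\left(y,z \right)} = -3 + z$
$P{\left(U,Z \right)} = U + U \left(-3 + U\right)$ ($P{\left(U,Z \right)} = \left(-3 + U\right) U + U = U \left(-3 + U\right) + U = U + U \left(-3 + U\right)$)
$P{\left(166,G \right)} + \sqrt{17749 + 9000} = 166 \left(-2 + 166\right) + \sqrt{17749 + 9000} = 166 \cdot 164 + \sqrt{26749} = 27224 + \sqrt{26749}$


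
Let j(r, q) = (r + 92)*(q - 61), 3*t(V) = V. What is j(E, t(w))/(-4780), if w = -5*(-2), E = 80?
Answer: 7439/3585 ≈ 2.0750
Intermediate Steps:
w = 10
t(V) = V/3
j(r, q) = (-61 + q)*(92 + r) (j(r, q) = (92 + r)*(-61 + q) = (-61 + q)*(92 + r))
j(E, t(w))/(-4780) = (-5612 - 61*80 + 92*((⅓)*10) + ((⅓)*10)*80)/(-4780) = (-5612 - 4880 + 92*(10/3) + (10/3)*80)*(-1/4780) = (-5612 - 4880 + 920/3 + 800/3)*(-1/4780) = -29756/3*(-1/4780) = 7439/3585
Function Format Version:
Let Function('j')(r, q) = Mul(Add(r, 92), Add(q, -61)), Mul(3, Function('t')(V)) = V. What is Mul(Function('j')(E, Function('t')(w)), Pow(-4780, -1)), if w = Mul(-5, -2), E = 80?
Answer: Rational(7439, 3585) ≈ 2.0750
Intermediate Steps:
w = 10
Function('t')(V) = Mul(Rational(1, 3), V)
Function('j')(r, q) = Mul(Add(-61, q), Add(92, r)) (Function('j')(r, q) = Mul(Add(92, r), Add(-61, q)) = Mul(Add(-61, q), Add(92, r)))
Mul(Function('j')(E, Function('t')(w)), Pow(-4780, -1)) = Mul(Add(-5612, Mul(-61, 80), Mul(92, Mul(Rational(1, 3), 10)), Mul(Mul(Rational(1, 3), 10), 80)), Pow(-4780, -1)) = Mul(Add(-5612, -4880, Mul(92, Rational(10, 3)), Mul(Rational(10, 3), 80)), Rational(-1, 4780)) = Mul(Add(-5612, -4880, Rational(920, 3), Rational(800, 3)), Rational(-1, 4780)) = Mul(Rational(-29756, 3), Rational(-1, 4780)) = Rational(7439, 3585)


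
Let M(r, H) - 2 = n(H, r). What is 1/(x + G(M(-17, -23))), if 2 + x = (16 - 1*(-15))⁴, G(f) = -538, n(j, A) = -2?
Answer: 1/922981 ≈ 1.0834e-6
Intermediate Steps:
M(r, H) = 0 (M(r, H) = 2 - 2 = 0)
x = 923519 (x = -2 + (16 - 1*(-15))⁴ = -2 + (16 + 15)⁴ = -2 + 31⁴ = -2 + 923521 = 923519)
1/(x + G(M(-17, -23))) = 1/(923519 - 538) = 1/922981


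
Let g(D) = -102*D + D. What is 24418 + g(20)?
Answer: 22398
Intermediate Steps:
g(D) = -101*D
24418 + g(20) = 24418 - 101*20 = 24418 - 2020 = 22398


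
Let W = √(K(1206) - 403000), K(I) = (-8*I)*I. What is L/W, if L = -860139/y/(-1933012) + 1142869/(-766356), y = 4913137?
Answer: 193821443567917967*I*√3009622/782308245894078674112936 ≈ 0.00042981*I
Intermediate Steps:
L = -1356750104975425769/909775001853812658 (L = -860139/4913137/(-1933012) + 1142869/(-766356) = -860139*1/4913137*(-1/1933012) + 1142869*(-1/766356) = -860139/4913137*(-1/1933012) - 1142869/766356 = 860139/9497152778644 - 1142869/766356 = -1356750104975425769/909775001853812658 ≈ -1.4913)
K(I) = -8*I²
W = 2*I*√3009622 (W = √(-8*1206² - 403000) = √(-8*1454436 - 403000) = √(-11635488 - 403000) = √(-12038488) = 2*I*√3009622 ≈ 3469.7*I)
L/W = -1356750104975425769*(-I*√3009622/6019244)/909775001853812658 = -(-193821443567917967)*I*√3009622/782308245894078674112936 = 193821443567917967*I*√3009622/782308245894078674112936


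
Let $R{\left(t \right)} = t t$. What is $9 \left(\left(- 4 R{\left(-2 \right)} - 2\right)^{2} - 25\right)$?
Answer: $2691$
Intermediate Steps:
$R{\left(t \right)} = t^{2}$
$9 \left(\left(- 4 R{\left(-2 \right)} - 2\right)^{2} - 25\right) = 9 \left(\left(- 4 \left(-2\right)^{2} - 2\right)^{2} - 25\right) = 9 \left(\left(\left(-4\right) 4 - 2\right)^{2} + \left(-64 + 39\right)\right) = 9 \left(\left(-16 - 2\right)^{2} - 25\right) = 9 \left(\left(-18\right)^{2} - 25\right) = 9 \left(324 - 25\right) = 9 \cdot 299 = 2691$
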